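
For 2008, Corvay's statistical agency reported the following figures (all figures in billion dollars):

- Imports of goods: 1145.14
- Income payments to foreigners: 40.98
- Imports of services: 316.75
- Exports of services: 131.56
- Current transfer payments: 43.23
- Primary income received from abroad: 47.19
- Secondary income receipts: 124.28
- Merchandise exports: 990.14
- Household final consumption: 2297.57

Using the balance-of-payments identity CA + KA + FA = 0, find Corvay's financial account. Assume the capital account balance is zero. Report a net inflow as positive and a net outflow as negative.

252.93

Goods balance = 990.14 - 1145.14 = -155.00
Services balance = 131.56 - 316.75 = -185.19
Trade balance (goods + services) = -155.00 + (-185.19) = -340.19
Net primary income = 47.19 - 40.98 = 6.21
Net secondary income = 124.28 - 43.23 = 81.05
Current account = -340.19 + 6.21 + 81.05 = -252.93
Financial account = -(-252.93) = 252.93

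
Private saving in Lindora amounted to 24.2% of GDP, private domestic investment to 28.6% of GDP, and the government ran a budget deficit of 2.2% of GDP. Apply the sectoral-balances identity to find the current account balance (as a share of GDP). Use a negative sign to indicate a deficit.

By the sectoral-balances identity, CA = (S_private - I) + (T - G).
Private balance = 24.2 - 28.6 = -4.4
Government balance (T - G) = -2.2
CA = -4.4 + (-2.2) = -6.6

-6.6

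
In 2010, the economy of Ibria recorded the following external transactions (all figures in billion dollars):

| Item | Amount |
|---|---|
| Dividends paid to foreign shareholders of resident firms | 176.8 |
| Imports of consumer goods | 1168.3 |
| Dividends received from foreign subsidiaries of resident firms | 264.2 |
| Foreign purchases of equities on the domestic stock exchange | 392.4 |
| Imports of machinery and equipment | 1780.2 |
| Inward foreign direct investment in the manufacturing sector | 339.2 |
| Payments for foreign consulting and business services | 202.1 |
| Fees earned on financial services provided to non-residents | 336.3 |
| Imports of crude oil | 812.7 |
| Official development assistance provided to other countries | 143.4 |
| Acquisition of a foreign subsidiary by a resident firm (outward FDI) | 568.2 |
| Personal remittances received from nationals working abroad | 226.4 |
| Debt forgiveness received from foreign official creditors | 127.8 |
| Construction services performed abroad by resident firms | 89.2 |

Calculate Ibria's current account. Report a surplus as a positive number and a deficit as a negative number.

Goods: -1780.2 - 812.7 - 1168.3 = -3761.2
Services: -202.1 + 89.2 + 336.3 = 223.4
Primary income: -176.8 + 264.2 = 87.4
Secondary income: 226.4 - 143.4 = 83.0
Current account = (-3761.2) + 223.4 + 87.4 + 83.0 = -3367.4
(Excluded from the current account — financial account: foreign purchases of equities on the domestic stock exchange 392.4, inward foreign direct investment in the manufacturing sector 339.2, acquisition of a foreign subsidiary by a resident firm (outward FDI) 568.2; capital account: debt forgiveness received from foreign official creditors 127.8.)

-3367.4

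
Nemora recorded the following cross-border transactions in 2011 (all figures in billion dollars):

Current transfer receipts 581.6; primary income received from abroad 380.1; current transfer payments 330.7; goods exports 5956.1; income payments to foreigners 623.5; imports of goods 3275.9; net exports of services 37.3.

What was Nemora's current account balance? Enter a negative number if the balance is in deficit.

2725.0

Goods balance = 5956.1 - 3275.9 = 2680.2
Services balance = 37.3
Trade balance (goods + services) = 2680.2 + 37.3 = 2717.5
Net primary income = 380.1 - 623.5 = -243.4
Net secondary income = 581.6 - 330.7 = 250.9
Current account = 2717.5 + (-243.4) + 250.9 = 2725.0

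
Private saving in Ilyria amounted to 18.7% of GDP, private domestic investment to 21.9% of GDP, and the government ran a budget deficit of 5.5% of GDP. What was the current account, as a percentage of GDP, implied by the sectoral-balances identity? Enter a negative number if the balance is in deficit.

By the sectoral-balances identity, CA = (S_private - I) + (T - G).
Private balance = 18.7 - 21.9 = -3.2
Government balance (T - G) = -5.5
CA = -3.2 + (-5.5) = -8.7

-8.7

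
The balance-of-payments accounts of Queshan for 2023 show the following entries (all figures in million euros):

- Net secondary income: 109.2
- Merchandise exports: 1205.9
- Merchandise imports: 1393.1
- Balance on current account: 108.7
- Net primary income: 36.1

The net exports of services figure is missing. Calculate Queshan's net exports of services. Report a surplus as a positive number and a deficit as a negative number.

150.6

Current account = goods balance + services balance + net primary income + net secondary income
Sum of the known components = -41.9
Net exports of services = CA - (known components) = 108.7 - (-41.9) = 150.6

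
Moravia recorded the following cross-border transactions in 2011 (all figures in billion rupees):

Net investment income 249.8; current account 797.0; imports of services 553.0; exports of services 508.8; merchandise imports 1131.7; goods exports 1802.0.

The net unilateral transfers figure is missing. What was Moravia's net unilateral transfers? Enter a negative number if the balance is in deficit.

-78.9

Current account = goods balance + services balance + net primary income + net secondary income
Sum of the known components = 875.9
Net unilateral transfers = CA - (known components) = 797.0 - 875.9 = -78.9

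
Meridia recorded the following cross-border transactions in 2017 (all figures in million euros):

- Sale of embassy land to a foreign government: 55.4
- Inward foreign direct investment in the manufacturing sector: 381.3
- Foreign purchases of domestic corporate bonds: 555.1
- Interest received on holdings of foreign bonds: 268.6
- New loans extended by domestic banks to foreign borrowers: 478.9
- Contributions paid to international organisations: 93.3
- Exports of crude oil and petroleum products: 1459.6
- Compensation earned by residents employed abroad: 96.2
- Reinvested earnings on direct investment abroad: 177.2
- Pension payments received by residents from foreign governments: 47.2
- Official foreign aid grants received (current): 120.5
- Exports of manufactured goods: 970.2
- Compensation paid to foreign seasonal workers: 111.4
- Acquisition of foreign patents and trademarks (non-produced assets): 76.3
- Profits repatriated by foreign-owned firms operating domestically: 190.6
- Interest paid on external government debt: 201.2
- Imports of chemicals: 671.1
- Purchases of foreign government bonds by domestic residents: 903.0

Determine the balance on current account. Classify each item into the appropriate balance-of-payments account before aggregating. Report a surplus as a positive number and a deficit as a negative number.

Goods: 970.2 + 1459.6 - 671.1 = 1758.7
Primary income: -190.6 + 96.2 - 111.4 - 201.2 + 268.6 + 177.2 = 38.8
Secondary income: 47.2 + 120.5 - 93.3 = 74.4
Current account = 1758.7 + 38.8 + 74.4 = 1871.9
(Excluded from the current account — capital account: sale of embassy land to a foreign government 55.4, acquisition of foreign patents and trademarks (non-produced assets) 76.3; financial account: inward foreign direct investment in the manufacturing sector 381.3, foreign purchases of domestic corporate bonds 555.1, new loans extended by domestic banks to foreign borrowers 478.9, purchases of foreign government bonds by domestic residents 903.0.)

1871.9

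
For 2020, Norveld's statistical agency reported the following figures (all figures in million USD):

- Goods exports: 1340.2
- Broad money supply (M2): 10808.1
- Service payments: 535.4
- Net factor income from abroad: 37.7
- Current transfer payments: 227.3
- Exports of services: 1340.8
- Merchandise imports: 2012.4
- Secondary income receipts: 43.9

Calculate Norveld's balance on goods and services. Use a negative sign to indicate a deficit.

Goods balance = 1340.2 - 2012.4 = -672.2
Services balance = 1340.8 - 535.4 = 805.4
Trade balance (goods + services) = -672.2 + 805.4 = 133.2

133.2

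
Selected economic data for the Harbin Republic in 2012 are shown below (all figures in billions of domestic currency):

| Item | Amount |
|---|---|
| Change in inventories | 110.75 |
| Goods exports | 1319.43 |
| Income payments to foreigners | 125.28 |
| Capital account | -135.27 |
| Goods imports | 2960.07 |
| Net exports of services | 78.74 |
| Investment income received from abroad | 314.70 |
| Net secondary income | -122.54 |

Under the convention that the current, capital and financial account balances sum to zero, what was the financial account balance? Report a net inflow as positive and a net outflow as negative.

1630.29

Goods balance = 1319.43 - 2960.07 = -1640.64
Services balance = 78.74
Trade balance (goods + services) = -1640.64 + 78.74 = -1561.90
Net primary income = 314.70 - 125.28 = 189.42
Net secondary income = -122.54
Current account = -1561.90 + 189.42 + (-122.54) = -1495.02
Financial account = -(-1495.02 + (-135.27)) = 1630.29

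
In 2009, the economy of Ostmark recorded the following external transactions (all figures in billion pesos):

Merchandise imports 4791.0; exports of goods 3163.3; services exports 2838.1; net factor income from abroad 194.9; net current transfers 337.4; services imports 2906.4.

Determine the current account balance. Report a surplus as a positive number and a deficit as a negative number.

Goods balance = 3163.3 - 4791.0 = -1627.7
Services balance = 2838.1 - 2906.4 = -68.3
Trade balance (goods + services) = -1627.7 + (-68.3) = -1696.0
Net primary income = 194.9
Net secondary income = 337.4
Current account = -1696.0 + 194.9 + 337.4 = -1163.7

-1163.7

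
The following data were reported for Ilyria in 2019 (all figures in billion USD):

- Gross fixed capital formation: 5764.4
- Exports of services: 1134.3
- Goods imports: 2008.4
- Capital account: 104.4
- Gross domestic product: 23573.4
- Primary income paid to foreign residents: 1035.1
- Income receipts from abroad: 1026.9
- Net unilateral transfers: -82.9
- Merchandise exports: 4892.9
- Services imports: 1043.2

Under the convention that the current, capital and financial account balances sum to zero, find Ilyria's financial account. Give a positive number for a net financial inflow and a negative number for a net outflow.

-2988.9

Goods balance = 4892.9 - 2008.4 = 2884.5
Services balance = 1134.3 - 1043.2 = 91.1
Trade balance (goods + services) = 2884.5 + 91.1 = 2975.6
Net primary income = 1026.9 - 1035.1 = -8.2
Net secondary income = -82.9
Current account = 2975.6 + (-8.2) + (-82.9) = 2884.5
Financial account = -(2884.5 + 104.4) = -2988.9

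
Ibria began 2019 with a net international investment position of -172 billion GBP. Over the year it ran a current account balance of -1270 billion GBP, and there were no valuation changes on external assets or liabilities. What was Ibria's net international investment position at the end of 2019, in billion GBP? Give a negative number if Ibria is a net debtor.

With no valuation effects, change in NIIP = current account = -1270
End-of-year NIIP = -172 + (-1270) = -1442

-1442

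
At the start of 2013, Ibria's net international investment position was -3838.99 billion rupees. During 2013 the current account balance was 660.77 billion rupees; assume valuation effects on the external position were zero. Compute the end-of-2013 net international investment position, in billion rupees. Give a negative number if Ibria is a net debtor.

-3178.22

With no valuation effects, change in NIIP = current account = 660.77
End-of-year NIIP = -3838.99 + 660.77 = -3178.22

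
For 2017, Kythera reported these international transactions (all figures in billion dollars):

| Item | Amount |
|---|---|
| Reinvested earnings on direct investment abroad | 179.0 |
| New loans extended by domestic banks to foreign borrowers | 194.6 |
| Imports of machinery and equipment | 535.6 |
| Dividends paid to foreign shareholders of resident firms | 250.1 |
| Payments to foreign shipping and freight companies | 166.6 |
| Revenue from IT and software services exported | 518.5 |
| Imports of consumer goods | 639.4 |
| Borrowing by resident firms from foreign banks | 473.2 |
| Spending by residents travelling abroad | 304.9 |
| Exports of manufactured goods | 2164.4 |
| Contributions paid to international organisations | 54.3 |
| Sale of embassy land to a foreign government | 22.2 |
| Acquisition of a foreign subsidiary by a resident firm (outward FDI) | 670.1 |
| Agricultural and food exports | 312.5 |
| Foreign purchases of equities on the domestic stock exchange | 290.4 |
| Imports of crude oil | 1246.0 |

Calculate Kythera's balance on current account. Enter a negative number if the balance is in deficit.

Goods: 312.5 - 535.6 + 2164.4 - 1246.0 - 639.4 = 55.9
Services: -166.6 - 304.9 + 518.5 = 47.0
Primary income: 179.0 - 250.1 = -71.1
Secondary income: -54.3
Current account = 55.9 + 47.0 + (-71.1) + (-54.3) = -22.5
(Excluded from the current account — financial account: new loans extended by domestic banks to foreign borrowers 194.6, borrowing by resident firms from foreign banks 473.2, acquisition of a foreign subsidiary by a resident firm (outward FDI) 670.1, foreign purchases of equities on the domestic stock exchange 290.4; capital account: sale of embassy land to a foreign government 22.2.)

-22.5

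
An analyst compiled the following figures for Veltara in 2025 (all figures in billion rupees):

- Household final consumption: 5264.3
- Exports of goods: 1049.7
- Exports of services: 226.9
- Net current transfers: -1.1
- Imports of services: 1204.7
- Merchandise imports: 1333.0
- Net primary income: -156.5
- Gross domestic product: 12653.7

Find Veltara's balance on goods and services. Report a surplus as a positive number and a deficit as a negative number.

-1261.1

Goods balance = 1049.7 - 1333.0 = -283.3
Services balance = 226.9 - 1204.7 = -977.8
Trade balance (goods + services) = -283.3 + (-977.8) = -1261.1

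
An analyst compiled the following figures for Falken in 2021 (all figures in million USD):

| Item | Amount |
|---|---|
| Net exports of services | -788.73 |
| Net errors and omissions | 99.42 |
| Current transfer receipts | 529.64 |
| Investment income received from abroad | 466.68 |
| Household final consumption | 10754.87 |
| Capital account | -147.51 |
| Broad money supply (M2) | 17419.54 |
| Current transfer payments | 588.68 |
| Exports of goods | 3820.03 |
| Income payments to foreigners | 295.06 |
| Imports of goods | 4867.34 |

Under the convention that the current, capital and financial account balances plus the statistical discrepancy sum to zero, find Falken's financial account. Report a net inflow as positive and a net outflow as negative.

1771.55

Goods balance = 3820.03 - 4867.34 = -1047.31
Services balance = -788.73
Trade balance (goods + services) = -1047.31 + (-788.73) = -1836.04
Net primary income = 466.68 - 295.06 = 171.62
Net secondary income = 529.64 - 588.68 = -59.04
Current account = -1836.04 + 171.62 + (-59.04) = -1723.46
Financial account = -(-1723.46 + (-147.51) + 99.42) = 1771.55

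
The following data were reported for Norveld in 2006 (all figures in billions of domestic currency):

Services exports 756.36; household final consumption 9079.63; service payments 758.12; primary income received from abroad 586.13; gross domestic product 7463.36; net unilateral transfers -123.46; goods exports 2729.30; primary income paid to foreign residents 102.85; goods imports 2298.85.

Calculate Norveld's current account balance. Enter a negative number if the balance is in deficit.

Goods balance = 2729.30 - 2298.85 = 430.45
Services balance = 756.36 - 758.12 = -1.76
Trade balance (goods + services) = 430.45 + (-1.76) = 428.69
Net primary income = 586.13 - 102.85 = 483.28
Net secondary income = -123.46
Current account = 428.69 + 483.28 + (-123.46) = 788.51

788.51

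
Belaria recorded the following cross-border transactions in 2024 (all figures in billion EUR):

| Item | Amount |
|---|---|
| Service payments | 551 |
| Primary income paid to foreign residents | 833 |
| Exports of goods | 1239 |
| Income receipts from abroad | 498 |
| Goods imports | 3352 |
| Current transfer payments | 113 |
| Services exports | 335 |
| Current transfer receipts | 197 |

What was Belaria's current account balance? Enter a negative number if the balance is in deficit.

Goods balance = 1239 - 3352 = -2113
Services balance = 335 - 551 = -216
Trade balance (goods + services) = -2113 + (-216) = -2329
Net primary income = 498 - 833 = -335
Net secondary income = 197 - 113 = 84
Current account = -2329 + (-335) + 84 = -2580

-2580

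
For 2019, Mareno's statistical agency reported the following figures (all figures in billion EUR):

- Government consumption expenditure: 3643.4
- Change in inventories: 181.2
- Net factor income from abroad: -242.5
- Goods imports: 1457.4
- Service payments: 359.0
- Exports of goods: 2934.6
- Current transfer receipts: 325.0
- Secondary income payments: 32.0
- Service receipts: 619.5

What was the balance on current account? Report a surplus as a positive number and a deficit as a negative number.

1788.2

Goods balance = 2934.6 - 1457.4 = 1477.2
Services balance = 619.5 - 359.0 = 260.5
Trade balance (goods + services) = 1477.2 + 260.5 = 1737.7
Net primary income = -242.5
Net secondary income = 325.0 - 32.0 = 293.0
Current account = 1737.7 + (-242.5) + 293.0 = 1788.2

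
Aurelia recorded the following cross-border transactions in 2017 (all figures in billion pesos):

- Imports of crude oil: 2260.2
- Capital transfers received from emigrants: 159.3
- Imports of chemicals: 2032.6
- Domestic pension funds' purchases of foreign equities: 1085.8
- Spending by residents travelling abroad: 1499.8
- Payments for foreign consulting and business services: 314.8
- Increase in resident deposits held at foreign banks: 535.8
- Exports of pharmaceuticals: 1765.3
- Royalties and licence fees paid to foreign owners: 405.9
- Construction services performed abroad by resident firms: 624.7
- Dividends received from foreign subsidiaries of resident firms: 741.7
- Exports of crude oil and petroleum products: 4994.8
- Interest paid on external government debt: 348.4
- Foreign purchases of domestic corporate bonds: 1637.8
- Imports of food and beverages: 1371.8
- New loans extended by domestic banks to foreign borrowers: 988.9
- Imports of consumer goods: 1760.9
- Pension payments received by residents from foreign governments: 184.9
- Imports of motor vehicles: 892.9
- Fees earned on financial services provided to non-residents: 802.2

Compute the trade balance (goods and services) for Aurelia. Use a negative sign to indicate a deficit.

-2351.9

Goods: -2032.6 - 1760.9 - 2260.2 - 892.9 + 1765.3 - 1371.8 + 4994.8 = -1558.3
Services: 802.2 - 405.9 + 624.7 - 1499.8 - 314.8 = -793.6
Trade balance = -1558.3 + (-793.6) = -2351.9
(Excluded from the trade balance — capital account: capital transfers received from emigrants 159.3; financial account: domestic pension funds' purchases of foreign equities 1085.8, increase in resident deposits held at foreign banks 535.8, foreign purchases of domestic corporate bonds 1637.8, new loans extended by domestic banks to foreign borrowers 988.9; primary income: dividends received from foreign subsidiaries of resident firms 741.7, interest paid on external government debt 348.4; secondary income: pension payments received by residents from foreign governments 184.9.)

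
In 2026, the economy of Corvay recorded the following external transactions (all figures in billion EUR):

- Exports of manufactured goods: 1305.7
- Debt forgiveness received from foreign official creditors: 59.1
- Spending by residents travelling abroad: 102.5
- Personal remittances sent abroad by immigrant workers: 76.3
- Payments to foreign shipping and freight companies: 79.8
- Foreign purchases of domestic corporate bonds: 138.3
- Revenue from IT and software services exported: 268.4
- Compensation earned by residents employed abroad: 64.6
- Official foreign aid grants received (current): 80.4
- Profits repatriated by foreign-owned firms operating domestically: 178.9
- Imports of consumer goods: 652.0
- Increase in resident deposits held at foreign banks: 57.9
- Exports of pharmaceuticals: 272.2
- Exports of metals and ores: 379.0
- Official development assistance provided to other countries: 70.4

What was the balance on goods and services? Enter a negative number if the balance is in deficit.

Goods: 379.0 + 272.2 + 1305.7 - 652.0 = 1304.9
Services: -102.5 - 79.8 + 268.4 = 86.1
Trade balance = 1304.9 + 86.1 = 1391.0
(Excluded from the trade balance — capital account: debt forgiveness received from foreign official creditors 59.1; secondary income: personal remittances sent abroad by immigrant workers 76.3, official foreign aid grants received (current) 80.4, official development assistance provided to other countries 70.4; financial account: foreign purchases of domestic corporate bonds 138.3, increase in resident deposits held at foreign banks 57.9; primary income: compensation earned by residents employed abroad 64.6, profits repatriated by foreign-owned firms operating domestically 178.9.)

1391.0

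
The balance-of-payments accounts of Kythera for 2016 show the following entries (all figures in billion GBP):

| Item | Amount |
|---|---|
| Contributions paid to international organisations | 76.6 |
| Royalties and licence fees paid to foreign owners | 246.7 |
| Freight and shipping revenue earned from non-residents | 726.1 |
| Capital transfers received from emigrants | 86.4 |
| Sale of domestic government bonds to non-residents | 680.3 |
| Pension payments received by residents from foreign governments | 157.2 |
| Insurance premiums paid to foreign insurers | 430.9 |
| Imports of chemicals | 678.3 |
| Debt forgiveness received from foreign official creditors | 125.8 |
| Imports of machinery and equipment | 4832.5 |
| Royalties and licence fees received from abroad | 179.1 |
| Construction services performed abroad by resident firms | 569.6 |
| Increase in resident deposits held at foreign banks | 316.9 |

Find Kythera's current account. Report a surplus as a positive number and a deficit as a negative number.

-4633.0

Goods: -4832.5 - 678.3 = -5510.8
Services: -246.7 + 726.1 + 569.6 - 430.9 + 179.1 = 797.2
Secondary income: -76.6 + 157.2 = 80.6
Current account = (-5510.8) + 797.2 + 80.6 = -4633.0
(Excluded from the current account — capital account: capital transfers received from emigrants 86.4, debt forgiveness received from foreign official creditors 125.8; financial account: sale of domestic government bonds to non-residents 680.3, increase in resident deposits held at foreign banks 316.9.)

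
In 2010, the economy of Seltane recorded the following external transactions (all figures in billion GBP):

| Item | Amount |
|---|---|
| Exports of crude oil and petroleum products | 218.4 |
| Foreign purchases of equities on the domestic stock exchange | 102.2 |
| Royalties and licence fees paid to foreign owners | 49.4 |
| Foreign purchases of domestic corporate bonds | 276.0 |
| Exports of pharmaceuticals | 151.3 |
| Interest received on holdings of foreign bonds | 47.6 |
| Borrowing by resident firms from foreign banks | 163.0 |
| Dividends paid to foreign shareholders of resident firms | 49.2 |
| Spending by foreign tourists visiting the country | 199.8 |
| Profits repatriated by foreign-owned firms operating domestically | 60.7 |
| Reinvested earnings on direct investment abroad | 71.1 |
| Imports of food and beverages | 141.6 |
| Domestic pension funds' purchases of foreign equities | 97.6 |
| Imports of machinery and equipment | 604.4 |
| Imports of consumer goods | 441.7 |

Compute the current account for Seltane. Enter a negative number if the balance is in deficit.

Goods: 218.4 - 604.4 - 141.6 - 441.7 + 151.3 = -818.0
Services: -49.4 + 199.8 = 150.4
Primary income: -49.2 + 71.1 - 60.7 + 47.6 = 8.8
Current account = (-818.0) + 150.4 + 8.8 = -658.8
(Excluded from the current account — financial account: foreign purchases of equities on the domestic stock exchange 102.2, foreign purchases of domestic corporate bonds 276.0, borrowing by resident firms from foreign banks 163.0, domestic pension funds' purchases of foreign equities 97.6.)

-658.8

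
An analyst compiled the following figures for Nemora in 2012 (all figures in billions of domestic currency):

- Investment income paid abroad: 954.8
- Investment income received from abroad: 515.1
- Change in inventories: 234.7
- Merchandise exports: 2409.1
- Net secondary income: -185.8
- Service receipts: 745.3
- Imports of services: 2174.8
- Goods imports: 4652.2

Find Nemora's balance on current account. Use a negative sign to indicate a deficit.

-4298.1

Goods balance = 2409.1 - 4652.2 = -2243.1
Services balance = 745.3 - 2174.8 = -1429.5
Trade balance (goods + services) = -2243.1 + (-1429.5) = -3672.6
Net primary income = 515.1 - 954.8 = -439.7
Net secondary income = -185.8
Current account = -3672.6 + (-439.7) + (-185.8) = -4298.1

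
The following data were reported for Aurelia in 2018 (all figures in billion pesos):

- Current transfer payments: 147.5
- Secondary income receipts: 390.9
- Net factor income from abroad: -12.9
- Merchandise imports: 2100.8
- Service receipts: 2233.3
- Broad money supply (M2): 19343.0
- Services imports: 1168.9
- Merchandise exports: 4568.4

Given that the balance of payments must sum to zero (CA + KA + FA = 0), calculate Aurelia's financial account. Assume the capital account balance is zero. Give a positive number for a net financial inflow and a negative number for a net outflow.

-3762.5

Goods balance = 4568.4 - 2100.8 = 2467.6
Services balance = 2233.3 - 1168.9 = 1064.4
Trade balance (goods + services) = 2467.6 + 1064.4 = 3532.0
Net primary income = -12.9
Net secondary income = 390.9 - 147.5 = 243.4
Current account = 3532.0 + (-12.9) + 243.4 = 3762.5
Financial account = -(3762.5) = -3762.5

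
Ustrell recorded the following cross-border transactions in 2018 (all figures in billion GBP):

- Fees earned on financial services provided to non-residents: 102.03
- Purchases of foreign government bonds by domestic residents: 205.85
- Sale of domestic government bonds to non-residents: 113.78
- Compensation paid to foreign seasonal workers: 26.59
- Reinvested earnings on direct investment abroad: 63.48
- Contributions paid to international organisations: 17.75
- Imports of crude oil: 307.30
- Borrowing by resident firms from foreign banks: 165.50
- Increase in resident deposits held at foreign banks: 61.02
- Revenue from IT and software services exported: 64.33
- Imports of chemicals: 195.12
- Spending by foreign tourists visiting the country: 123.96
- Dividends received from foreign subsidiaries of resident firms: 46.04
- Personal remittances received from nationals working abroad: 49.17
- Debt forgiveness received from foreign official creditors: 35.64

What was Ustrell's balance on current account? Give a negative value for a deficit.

Goods: -195.12 - 307.30 = -502.42
Services: 123.96 + 64.33 + 102.03 = 290.32
Primary income: 46.04 + 63.48 - 26.59 = 82.93
Secondary income: -17.75 + 49.17 = 31.42
Current account = (-502.42) + 290.32 + 82.93 + 31.42 = -97.75
(Excluded from the current account — financial account: purchases of foreign government bonds by domestic residents 205.85, sale of domestic government bonds to non-residents 113.78, borrowing by resident firms from foreign banks 165.50, increase in resident deposits held at foreign banks 61.02; capital account: debt forgiveness received from foreign official creditors 35.64.)

-97.75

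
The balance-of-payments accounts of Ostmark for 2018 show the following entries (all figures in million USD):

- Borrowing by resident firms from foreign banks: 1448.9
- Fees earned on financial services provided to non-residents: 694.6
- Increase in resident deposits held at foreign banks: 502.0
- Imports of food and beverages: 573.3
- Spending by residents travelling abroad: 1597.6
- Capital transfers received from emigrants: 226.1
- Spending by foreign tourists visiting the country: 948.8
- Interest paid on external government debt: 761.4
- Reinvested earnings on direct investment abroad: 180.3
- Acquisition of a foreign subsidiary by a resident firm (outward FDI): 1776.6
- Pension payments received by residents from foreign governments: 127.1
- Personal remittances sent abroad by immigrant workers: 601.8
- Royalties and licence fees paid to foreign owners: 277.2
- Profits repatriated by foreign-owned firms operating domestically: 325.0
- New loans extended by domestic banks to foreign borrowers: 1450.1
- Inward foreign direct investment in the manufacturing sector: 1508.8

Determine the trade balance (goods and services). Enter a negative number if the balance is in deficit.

-804.7

Goods: -573.3
Services: -1597.6 - 277.2 + 948.8 + 694.6 = -231.4
Trade balance = -573.3 + (-231.4) = -804.7
(Excluded from the trade balance — financial account: borrowing by resident firms from foreign banks 1448.9, increase in resident deposits held at foreign banks 502.0, acquisition of a foreign subsidiary by a resident firm (outward FDI) 1776.6, new loans extended by domestic banks to foreign borrowers 1450.1, inward foreign direct investment in the manufacturing sector 1508.8; capital account: capital transfers received from emigrants 226.1; primary income: interest paid on external government debt 761.4, reinvested earnings on direct investment abroad 180.3, profits repatriated by foreign-owned firms operating domestically 325.0; secondary income: pension payments received by residents from foreign governments 127.1, personal remittances sent abroad by immigrant workers 601.8.)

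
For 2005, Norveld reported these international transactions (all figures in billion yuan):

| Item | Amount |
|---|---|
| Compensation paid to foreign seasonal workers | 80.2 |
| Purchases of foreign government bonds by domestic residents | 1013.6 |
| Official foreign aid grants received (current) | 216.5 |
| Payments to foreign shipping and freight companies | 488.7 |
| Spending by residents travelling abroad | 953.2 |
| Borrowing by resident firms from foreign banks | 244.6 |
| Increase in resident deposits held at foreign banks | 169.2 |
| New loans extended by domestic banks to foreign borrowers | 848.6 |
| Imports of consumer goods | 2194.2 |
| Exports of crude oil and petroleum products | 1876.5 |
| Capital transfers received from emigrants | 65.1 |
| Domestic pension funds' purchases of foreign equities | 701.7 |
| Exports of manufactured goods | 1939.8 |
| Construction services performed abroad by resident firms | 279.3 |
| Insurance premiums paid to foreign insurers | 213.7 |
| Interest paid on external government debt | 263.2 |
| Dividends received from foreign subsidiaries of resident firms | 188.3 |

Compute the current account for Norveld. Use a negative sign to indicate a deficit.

307.2

Goods: 1939.8 + 1876.5 - 2194.2 = 1622.1
Services: -213.7 - 953.2 - 488.7 + 279.3 = -1376.3
Primary income: -80.2 - 263.2 + 188.3 = -155.1
Secondary income: 216.5
Current account = 1622.1 + (-1376.3) + (-155.1) + 216.5 = 307.2
(Excluded from the current account — financial account: purchases of foreign government bonds by domestic residents 1013.6, borrowing by resident firms from foreign banks 244.6, increase in resident deposits held at foreign banks 169.2, new loans extended by domestic banks to foreign borrowers 848.6, domestic pension funds' purchases of foreign equities 701.7; capital account: capital transfers received from emigrants 65.1.)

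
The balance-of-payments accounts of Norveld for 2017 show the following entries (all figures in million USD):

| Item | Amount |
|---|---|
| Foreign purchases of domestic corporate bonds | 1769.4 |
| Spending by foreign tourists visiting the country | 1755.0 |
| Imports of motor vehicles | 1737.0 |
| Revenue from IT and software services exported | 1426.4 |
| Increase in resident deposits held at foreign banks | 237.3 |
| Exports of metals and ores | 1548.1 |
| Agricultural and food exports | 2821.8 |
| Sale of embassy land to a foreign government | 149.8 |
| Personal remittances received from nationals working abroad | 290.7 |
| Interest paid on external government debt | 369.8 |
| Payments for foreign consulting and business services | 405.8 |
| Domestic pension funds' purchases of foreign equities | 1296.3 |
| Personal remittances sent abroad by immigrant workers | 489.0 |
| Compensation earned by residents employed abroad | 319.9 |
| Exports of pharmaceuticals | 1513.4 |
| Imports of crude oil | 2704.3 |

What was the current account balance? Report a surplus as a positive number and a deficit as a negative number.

Goods: -2704.3 + 2821.8 + 1548.1 + 1513.4 - 1737.0 = 1442.0
Services: -405.8 + 1426.4 + 1755.0 = 2775.6
Primary income: -369.8 + 319.9 = -49.9
Secondary income: 290.7 - 489.0 = -198.3
Current account = 1442.0 + 2775.6 + (-49.9) + (-198.3) = 3969.4
(Excluded from the current account — financial account: foreign purchases of domestic corporate bonds 1769.4, increase in resident deposits held at foreign banks 237.3, domestic pension funds' purchases of foreign equities 1296.3; capital account: sale of embassy land to a foreign government 149.8.)

3969.4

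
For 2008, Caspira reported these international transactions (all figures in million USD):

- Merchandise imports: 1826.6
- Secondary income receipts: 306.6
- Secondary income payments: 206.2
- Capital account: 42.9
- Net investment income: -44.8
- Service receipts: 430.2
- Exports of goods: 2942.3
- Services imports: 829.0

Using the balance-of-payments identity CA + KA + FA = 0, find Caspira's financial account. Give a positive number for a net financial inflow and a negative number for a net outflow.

Goods balance = 2942.3 - 1826.6 = 1115.7
Services balance = 430.2 - 829.0 = -398.8
Trade balance (goods + services) = 1115.7 + (-398.8) = 716.9
Net primary income = -44.8
Net secondary income = 306.6 - 206.2 = 100.4
Current account = 716.9 + (-44.8) + 100.4 = 772.5
Financial account = -(772.5 + 42.9) = -815.4

-815.4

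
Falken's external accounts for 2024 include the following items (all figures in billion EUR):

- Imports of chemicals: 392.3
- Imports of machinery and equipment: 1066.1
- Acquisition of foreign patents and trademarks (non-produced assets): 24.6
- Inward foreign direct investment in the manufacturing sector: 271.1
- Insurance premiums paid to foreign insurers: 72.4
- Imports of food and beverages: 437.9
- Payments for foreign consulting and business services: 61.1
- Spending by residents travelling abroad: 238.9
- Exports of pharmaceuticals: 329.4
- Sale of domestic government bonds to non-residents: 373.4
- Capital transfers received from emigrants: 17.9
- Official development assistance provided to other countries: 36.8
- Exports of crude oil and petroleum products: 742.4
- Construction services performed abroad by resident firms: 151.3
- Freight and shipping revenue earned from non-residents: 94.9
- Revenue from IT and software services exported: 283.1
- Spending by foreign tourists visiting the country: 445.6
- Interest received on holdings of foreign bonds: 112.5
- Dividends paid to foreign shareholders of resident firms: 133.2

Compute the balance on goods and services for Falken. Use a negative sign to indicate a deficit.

Goods: 742.4 - 1066.1 + 329.4 - 437.9 - 392.3 = -824.5
Services: -61.1 - 72.4 + 151.3 - 238.9 + 445.6 + 94.9 + 283.1 = 602.5
Trade balance = -824.5 + 602.5 = -222.0
(Excluded from the trade balance — capital account: acquisition of foreign patents and trademarks (non-produced assets) 24.6, capital transfers received from emigrants 17.9; financial account: inward foreign direct investment in the manufacturing sector 271.1, sale of domestic government bonds to non-residents 373.4; secondary income: official development assistance provided to other countries 36.8; primary income: interest received on holdings of foreign bonds 112.5, dividends paid to foreign shareholders of resident firms 133.2.)

-222.0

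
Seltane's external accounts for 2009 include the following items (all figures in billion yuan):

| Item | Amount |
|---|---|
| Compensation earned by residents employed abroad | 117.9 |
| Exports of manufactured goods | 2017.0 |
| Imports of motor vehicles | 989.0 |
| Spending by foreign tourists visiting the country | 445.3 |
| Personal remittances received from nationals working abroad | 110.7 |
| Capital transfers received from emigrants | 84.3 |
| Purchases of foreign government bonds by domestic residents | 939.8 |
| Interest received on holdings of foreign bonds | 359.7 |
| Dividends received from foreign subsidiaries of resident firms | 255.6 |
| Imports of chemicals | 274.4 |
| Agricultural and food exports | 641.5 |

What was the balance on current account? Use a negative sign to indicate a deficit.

2684.3

Goods: -989.0 - 274.4 + 2017.0 + 641.5 = 1395.1
Services: 445.3
Primary income: 117.9 + 255.6 + 359.7 = 733.2
Secondary income: 110.7
Current account = 1395.1 + 445.3 + 733.2 + 110.7 = 2684.3
(Excluded from the current account — capital account: capital transfers received from emigrants 84.3; financial account: purchases of foreign government bonds by domestic residents 939.8.)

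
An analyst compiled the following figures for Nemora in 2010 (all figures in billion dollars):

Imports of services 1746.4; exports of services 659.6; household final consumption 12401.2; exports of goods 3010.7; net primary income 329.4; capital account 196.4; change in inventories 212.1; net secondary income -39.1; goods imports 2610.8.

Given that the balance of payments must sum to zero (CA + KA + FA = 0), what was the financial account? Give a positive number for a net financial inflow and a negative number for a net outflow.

200.2

Goods balance = 3010.7 - 2610.8 = 399.9
Services balance = 659.6 - 1746.4 = -1086.8
Trade balance (goods + services) = 399.9 + (-1086.8) = -686.9
Net primary income = 329.4
Net secondary income = -39.1
Current account = -686.9 + 329.4 + (-39.1) = -396.6
Financial account = -(-396.6 + 196.4) = 200.2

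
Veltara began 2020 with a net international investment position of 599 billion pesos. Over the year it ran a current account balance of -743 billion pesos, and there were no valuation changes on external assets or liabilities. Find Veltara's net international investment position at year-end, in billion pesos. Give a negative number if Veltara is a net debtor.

-144

With no valuation effects, change in NIIP = current account = -743
End-of-year NIIP = 599 + (-743) = -144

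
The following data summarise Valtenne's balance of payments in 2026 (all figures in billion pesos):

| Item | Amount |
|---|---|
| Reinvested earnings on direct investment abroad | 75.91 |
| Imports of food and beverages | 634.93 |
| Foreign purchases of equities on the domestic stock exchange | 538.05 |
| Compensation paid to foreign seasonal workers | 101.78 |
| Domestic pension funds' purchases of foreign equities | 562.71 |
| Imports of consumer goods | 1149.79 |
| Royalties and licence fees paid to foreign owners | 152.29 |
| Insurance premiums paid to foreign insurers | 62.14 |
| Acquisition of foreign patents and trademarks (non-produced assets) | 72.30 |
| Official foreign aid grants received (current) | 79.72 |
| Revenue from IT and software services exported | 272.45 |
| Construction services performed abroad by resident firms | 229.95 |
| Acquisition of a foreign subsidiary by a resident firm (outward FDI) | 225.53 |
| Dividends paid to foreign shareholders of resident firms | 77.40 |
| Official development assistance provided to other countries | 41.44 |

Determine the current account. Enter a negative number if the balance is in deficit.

Goods: -634.93 - 1149.79 = -1784.72
Services: 272.45 - 62.14 + 229.95 - 152.29 = 287.97
Primary income: 75.91 - 101.78 - 77.40 = -103.27
Secondary income: 79.72 - 41.44 = 38.28
Current account = (-1784.72) + 287.97 + (-103.27) + 38.28 = -1561.74
(Excluded from the current account — financial account: foreign purchases of equities on the domestic stock exchange 538.05, domestic pension funds' purchases of foreign equities 562.71, acquisition of a foreign subsidiary by a resident firm (outward FDI) 225.53; capital account: acquisition of foreign patents and trademarks (non-produced assets) 72.30.)

-1561.74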